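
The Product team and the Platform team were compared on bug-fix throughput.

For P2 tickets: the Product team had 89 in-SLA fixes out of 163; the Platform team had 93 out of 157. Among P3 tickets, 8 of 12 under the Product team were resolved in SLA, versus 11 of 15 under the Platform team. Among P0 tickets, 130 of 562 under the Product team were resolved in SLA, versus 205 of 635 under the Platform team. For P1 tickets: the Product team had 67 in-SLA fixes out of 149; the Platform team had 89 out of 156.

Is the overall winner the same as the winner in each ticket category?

P2: the Product team 89/163 = 54.6%, the Platform team 93/157 = 59.2% → the Platform team
P3: the Product team 8/12 = 66.7%, the Platform team 11/15 = 73.3% → the Platform team
P0: the Product team 130/562 = 23.1%, the Platform team 205/635 = 32.3% → the Platform team
P1: the Product team 67/149 = 45.0%, the Platform team 89/156 = 57.1% → the Platform team
Overall: the Product team 294/886 = 33.2%, the Platform team 398/963 = 41.3% → the Platform team
The Platform team wins overall and in every ticket group — no reversal.

Yes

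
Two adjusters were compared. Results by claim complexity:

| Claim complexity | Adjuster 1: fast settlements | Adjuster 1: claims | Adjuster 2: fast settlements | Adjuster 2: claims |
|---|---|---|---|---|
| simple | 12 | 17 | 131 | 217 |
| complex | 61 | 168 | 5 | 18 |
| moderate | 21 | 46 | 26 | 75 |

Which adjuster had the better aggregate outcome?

Adjuster 2

Simple: Adjuster 1 12/17 = 70.6%, Adjuster 2 131/217 = 60.4% → Adjuster 1
Complex: Adjuster 1 61/168 = 36.3%, Adjuster 2 5/18 = 27.8% → Adjuster 1
Moderate: Adjuster 1 21/46 = 45.7%, Adjuster 2 26/75 = 34.7% → Adjuster 1
Overall: Adjuster 1 94/231 = 40.7%, Adjuster 2 162/310 = 52.3% → Adjuster 2
(Adjuster 1 wins every claim group but Adjuster 2 wins overall — Adjuster 1's claims skew toward the low-rate complex group.)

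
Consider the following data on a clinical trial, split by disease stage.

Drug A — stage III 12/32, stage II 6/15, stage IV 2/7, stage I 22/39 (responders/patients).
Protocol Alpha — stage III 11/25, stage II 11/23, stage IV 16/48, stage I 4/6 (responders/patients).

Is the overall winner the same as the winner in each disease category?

No

Stage III: Drug A 12/32 = 37.5%, Protocol Alpha 11/25 = 44.0% → Protocol Alpha
Stage II: Drug A 6/15 = 40.0%, Protocol Alpha 11/23 = 47.8% → Protocol Alpha
Stage IV: Drug A 2/7 = 28.6%, Protocol Alpha 16/48 = 33.3% → Protocol Alpha
Stage I: Drug A 22/39 = 56.4%, Protocol Alpha 4/6 = 66.7% → Protocol Alpha
Overall: Drug A 42/93 = 45.2%, Protocol Alpha 42/102 = 41.2% → Drug A
Protocol Alpha wins each disease group but Drug A wins overall — the comparison reverses. Protocol Alpha's patients skew toward stage IV, which has a lower base rate.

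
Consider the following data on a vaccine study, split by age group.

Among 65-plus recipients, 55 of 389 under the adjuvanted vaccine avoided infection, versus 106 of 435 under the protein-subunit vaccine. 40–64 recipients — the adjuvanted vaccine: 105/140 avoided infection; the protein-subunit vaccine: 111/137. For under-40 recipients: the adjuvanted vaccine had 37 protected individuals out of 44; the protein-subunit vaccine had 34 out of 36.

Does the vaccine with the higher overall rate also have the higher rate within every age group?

Yes

65-plus: the adjuvanted vaccine 55/389 = 14.1%, the protein-subunit vaccine 106/435 = 24.4% → the protein-subunit vaccine
40–64: the adjuvanted vaccine 105/140 = 75.0%, the protein-subunit vaccine 111/137 = 81.0% → the protein-subunit vaccine
Under-40: the adjuvanted vaccine 37/44 = 84.1%, the protein-subunit vaccine 34/36 = 94.4% → the protein-subunit vaccine
Overall: the adjuvanted vaccine 197/573 = 34.4%, the protein-subunit vaccine 251/608 = 41.3% → the protein-subunit vaccine
The protein-subunit vaccine wins overall and in every age group — no reversal.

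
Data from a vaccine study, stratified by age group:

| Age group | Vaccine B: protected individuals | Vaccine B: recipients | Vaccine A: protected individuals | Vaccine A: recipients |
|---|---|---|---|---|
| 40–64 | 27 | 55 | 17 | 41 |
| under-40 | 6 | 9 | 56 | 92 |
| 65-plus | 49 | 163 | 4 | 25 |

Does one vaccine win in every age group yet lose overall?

Yes

40–64: Vaccine B 27/55 = 49.1%, Vaccine A 17/41 = 41.5% → Vaccine B
Under-40: Vaccine B 6/9 = 66.7%, Vaccine A 56/92 = 60.9% → Vaccine B
65-plus: Vaccine B 49/163 = 30.1%, Vaccine A 4/25 = 16.0% → Vaccine B
Overall: Vaccine B 82/227 = 36.1%, Vaccine A 77/158 = 48.7% → Vaccine A
Vaccine B wins each age group but Vaccine A wins overall — the comparison reverses. Vaccine B's recipients skew toward 65-plus, which has a lower base rate.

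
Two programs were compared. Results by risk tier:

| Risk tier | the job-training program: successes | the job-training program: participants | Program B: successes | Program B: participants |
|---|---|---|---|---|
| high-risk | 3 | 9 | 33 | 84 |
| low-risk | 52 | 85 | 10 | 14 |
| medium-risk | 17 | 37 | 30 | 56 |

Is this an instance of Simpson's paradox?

Yes

High-risk: the job-training program 3/9 = 33.3%, Program B 33/84 = 39.3% → Program B
Low-risk: the job-training program 52/85 = 61.2%, Program B 10/14 = 71.4% → Program B
Medium-risk: the job-training program 17/37 = 45.9%, Program B 30/56 = 53.6% → Program B
Overall: the job-training program 72/131 = 55.0%, Program B 73/154 = 47.4% → the job-training program
Program B wins each risk group but the job-training program wins overall — the comparison reverses. Program B's participants skew toward high-risk, which has a lower base rate.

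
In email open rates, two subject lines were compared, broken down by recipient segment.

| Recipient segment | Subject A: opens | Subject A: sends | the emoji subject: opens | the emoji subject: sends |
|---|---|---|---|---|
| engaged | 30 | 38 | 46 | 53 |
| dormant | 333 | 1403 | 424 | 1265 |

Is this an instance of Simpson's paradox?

Engaged: Subject A 30/38 = 78.9%, the emoji subject 46/53 = 86.8% → the emoji subject
Dormant: Subject A 333/1403 = 23.7%, the emoji subject 424/1265 = 33.5% → the emoji subject
Overall: Subject A 363/1441 = 25.2%, the emoji subject 470/1318 = 35.7% → the emoji subject
The emoji subject wins overall and in every recipient group — no reversal.

No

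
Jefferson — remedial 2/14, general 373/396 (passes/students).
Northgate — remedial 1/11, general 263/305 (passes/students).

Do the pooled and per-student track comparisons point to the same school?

Remedial: Jefferson 2/14 = 14.3%, Northgate 1/11 = 9.1% → Jefferson
General: Jefferson 373/396 = 94.2%, Northgate 263/305 = 86.2% → Jefferson
Overall: Jefferson 375/410 = 91.5%, Northgate 264/316 = 83.5% → Jefferson
Jefferson wins overall and in every student group — no reversal.

Yes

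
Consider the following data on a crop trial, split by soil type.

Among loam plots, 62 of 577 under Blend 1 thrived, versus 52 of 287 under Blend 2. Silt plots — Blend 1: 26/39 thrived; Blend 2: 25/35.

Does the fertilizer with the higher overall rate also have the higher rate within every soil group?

Loam: Blend 1 62/577 = 10.7%, Blend 2 52/287 = 18.1% → Blend 2
Silt: Blend 1 26/39 = 66.7%, Blend 2 25/35 = 71.4% → Blend 2
Overall: Blend 1 88/616 = 14.3%, Blend 2 77/322 = 23.9% → Blend 2
Blend 2 wins overall and in every soil group — no reversal.

Yes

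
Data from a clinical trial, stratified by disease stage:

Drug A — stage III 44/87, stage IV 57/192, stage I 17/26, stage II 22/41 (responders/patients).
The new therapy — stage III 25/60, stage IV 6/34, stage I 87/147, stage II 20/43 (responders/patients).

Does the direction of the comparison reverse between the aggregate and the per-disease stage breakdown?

Yes

Stage III: Drug A 44/87 = 50.6%, the new therapy 25/60 = 41.7% → Drug A
Stage IV: Drug A 57/192 = 29.7%, the new therapy 6/34 = 17.6% → Drug A
Stage I: Drug A 17/26 = 65.4%, the new therapy 87/147 = 59.2% → Drug A
Stage II: Drug A 22/41 = 53.7%, the new therapy 20/43 = 46.5% → Drug A
Overall: Drug A 140/346 = 40.5%, the new therapy 138/284 = 48.6% → the new therapy
Drug A wins each disease group but the new therapy wins overall — the comparison reverses. Drug A's patients skew toward stage IV, which has a lower base rate.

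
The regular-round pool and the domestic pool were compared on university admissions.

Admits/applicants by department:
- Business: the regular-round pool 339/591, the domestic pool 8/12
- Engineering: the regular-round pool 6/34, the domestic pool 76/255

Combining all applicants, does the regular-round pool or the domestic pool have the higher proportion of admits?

the regular-round pool

Business: the regular-round pool 339/591 = 57.4%, the domestic pool 8/12 = 66.7% → the domestic pool
Engineering: the regular-round pool 6/34 = 17.6%, the domestic pool 76/255 = 29.8% → the domestic pool
Overall: the regular-round pool 345/625 = 55.2%, the domestic pool 84/267 = 31.5% → the regular-round pool
(The domestic pool wins every department group but the regular-round pool wins overall — the domestic pool's applicants skew toward the low-rate Engineering group.)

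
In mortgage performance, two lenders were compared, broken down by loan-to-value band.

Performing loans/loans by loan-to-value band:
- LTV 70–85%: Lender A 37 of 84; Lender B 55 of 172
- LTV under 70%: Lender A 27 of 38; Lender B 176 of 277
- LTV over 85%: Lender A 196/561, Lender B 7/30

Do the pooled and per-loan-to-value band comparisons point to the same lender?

LTV 70–85%: Lender A 37/84 = 44.0%, Lender B 55/172 = 32.0% → Lender A
LTV under 70%: Lender A 27/38 = 71.1%, Lender B 176/277 = 63.5% → Lender A
LTV over 85%: Lender A 196/561 = 34.9%, Lender B 7/30 = 23.3% → Lender A
Overall: Lender A 260/683 = 38.1%, Lender B 238/479 = 49.7% → Lender B
Lender A wins each loan-to-value group but Lender B wins overall — the comparison reverses. Lender A's loans skew toward LTV over 85%, which has a lower base rate.

No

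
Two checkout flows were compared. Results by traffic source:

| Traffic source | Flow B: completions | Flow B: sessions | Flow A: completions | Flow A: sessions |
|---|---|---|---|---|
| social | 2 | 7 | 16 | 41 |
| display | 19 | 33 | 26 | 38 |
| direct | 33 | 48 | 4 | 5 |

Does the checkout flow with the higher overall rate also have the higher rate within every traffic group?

No

Social: Flow B 2/7 = 28.6%, Flow A 16/41 = 39.0% → Flow A
Display: Flow B 19/33 = 57.6%, Flow A 26/38 = 68.4% → Flow A
Direct: Flow B 33/48 = 68.8%, Flow A 4/5 = 80.0% → Flow A
Overall: Flow B 54/88 = 61.4%, Flow A 46/84 = 54.8% → Flow B
Flow A wins each traffic group but Flow B wins overall — the comparison reverses. Flow A's sessions skew toward social, which has a lower base rate.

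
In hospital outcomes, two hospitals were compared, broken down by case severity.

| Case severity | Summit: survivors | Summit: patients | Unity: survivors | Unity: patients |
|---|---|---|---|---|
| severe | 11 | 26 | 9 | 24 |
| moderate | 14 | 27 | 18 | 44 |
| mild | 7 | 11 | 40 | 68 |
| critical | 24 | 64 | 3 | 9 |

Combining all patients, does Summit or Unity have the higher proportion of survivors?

Severe: Summit 11/26 = 42.3%, Unity 9/24 = 37.5% → Summit
Moderate: Summit 14/27 = 51.9%, Unity 18/44 = 40.9% → Summit
Mild: Summit 7/11 = 63.6%, Unity 40/68 = 58.8% → Summit
Critical: Summit 24/64 = 37.5%, Unity 3/9 = 33.3% → Summit
Overall: Summit 56/128 = 43.8%, Unity 70/145 = 48.3% → Unity
(Summit wins every case group but Unity wins overall — Summit's patients skew toward the low-rate critical group.)

Unity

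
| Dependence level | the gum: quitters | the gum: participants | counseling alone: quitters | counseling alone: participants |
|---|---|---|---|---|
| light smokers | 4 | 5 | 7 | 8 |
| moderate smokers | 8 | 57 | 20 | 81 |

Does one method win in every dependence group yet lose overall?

No

Light smokers: the gum 4/5 = 80.0%, counseling alone 7/8 = 87.5% → counseling alone
Moderate smokers: the gum 8/57 = 14.0%, counseling alone 20/81 = 24.7% → counseling alone
Overall: the gum 12/62 = 19.4%, counseling alone 27/89 = 30.3% → counseling alone
Counseling alone wins overall and in every dependence group — no reversal.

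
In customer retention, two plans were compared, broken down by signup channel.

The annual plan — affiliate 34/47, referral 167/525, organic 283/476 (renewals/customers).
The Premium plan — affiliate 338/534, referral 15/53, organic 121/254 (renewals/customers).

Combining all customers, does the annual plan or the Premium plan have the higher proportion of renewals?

the Premium plan

Affiliate: the annual plan 34/47 = 72.3%, the Premium plan 338/534 = 63.3% → the annual plan
Referral: the annual plan 167/525 = 31.8%, the Premium plan 15/53 = 28.3% → the annual plan
Organic: the annual plan 283/476 = 59.5%, the Premium plan 121/254 = 47.6% → the annual plan
Overall: the annual plan 484/1048 = 46.2%, the Premium plan 474/841 = 56.4% → the Premium plan
(The annual plan wins every signup group but the Premium plan wins overall — the annual plan's customers skew toward the low-rate referral group.)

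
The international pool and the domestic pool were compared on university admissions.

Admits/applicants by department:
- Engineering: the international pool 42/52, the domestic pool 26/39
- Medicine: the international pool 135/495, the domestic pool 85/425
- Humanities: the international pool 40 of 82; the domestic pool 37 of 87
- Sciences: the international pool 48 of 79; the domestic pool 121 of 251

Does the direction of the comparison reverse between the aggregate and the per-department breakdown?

Engineering: the international pool 42/52 = 80.8%, the domestic pool 26/39 = 66.7% → the international pool
Medicine: the international pool 135/495 = 27.3%, the domestic pool 85/425 = 20.0% → the international pool
Humanities: the international pool 40/82 = 48.8%, the domestic pool 37/87 = 42.5% → the international pool
Sciences: the international pool 48/79 = 60.8%, the domestic pool 121/251 = 48.2% → the international pool
Overall: the international pool 265/708 = 37.4%, the domestic pool 269/802 = 33.5% → the international pool
The international pool wins overall and in every department group — no reversal.

No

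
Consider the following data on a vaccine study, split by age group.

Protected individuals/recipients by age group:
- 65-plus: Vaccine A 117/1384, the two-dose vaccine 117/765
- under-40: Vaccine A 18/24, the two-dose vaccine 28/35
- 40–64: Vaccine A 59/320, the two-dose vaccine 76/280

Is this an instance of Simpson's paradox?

65-plus: Vaccine A 117/1384 = 8.5%, the two-dose vaccine 117/765 = 15.3% → the two-dose vaccine
Under-40: Vaccine A 18/24 = 75.0%, the two-dose vaccine 28/35 = 80.0% → the two-dose vaccine
40–64: Vaccine A 59/320 = 18.4%, the two-dose vaccine 76/280 = 27.1% → the two-dose vaccine
Overall: Vaccine A 194/1728 = 11.2%, the two-dose vaccine 221/1080 = 20.5% → the two-dose vaccine
The two-dose vaccine wins overall and in every age group — no reversal.

No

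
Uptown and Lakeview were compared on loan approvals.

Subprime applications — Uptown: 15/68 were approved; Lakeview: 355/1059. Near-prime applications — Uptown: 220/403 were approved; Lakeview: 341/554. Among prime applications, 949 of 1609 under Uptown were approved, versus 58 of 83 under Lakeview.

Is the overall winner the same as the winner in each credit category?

Subprime: Uptown 15/68 = 22.1%, Lakeview 355/1059 = 33.5% → Lakeview
Near-prime: Uptown 220/403 = 54.6%, Lakeview 341/554 = 61.6% → Lakeview
Prime: Uptown 949/1609 = 59.0%, Lakeview 58/83 = 69.9% → Lakeview
Overall: Uptown 1184/2080 = 56.9%, Lakeview 754/1696 = 44.5% → Uptown
Lakeview wins each credit group but Uptown wins overall — the comparison reverses. Lakeview's applications skew toward subprime, which has a lower base rate.

No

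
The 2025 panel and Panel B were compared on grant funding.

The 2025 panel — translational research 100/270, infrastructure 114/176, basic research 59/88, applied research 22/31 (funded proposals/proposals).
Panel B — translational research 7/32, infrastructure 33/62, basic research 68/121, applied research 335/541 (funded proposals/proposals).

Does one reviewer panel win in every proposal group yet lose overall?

Yes

Translational research: the 2025 panel 100/270 = 37.0%, Panel B 7/32 = 21.9% → the 2025 panel
Infrastructure: the 2025 panel 114/176 = 64.8%, Panel B 33/62 = 53.2% → the 2025 panel
Basic research: the 2025 panel 59/88 = 67.0%, Panel B 68/121 = 56.2% → the 2025 panel
Applied research: the 2025 panel 22/31 = 71.0%, Panel B 335/541 = 61.9% → the 2025 panel
Overall: the 2025 panel 295/565 = 52.2%, Panel B 443/756 = 58.6% → Panel B
The 2025 panel wins each proposal group but Panel B wins overall — the comparison reverses. The 2025 panel's proposals skew toward translational research, which has a lower base rate.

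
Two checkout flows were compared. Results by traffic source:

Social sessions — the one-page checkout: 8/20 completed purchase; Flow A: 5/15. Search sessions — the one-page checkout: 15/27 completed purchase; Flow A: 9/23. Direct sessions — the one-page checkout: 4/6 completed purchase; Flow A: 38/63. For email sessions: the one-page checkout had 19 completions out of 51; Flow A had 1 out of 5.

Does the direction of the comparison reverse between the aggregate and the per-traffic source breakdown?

Yes

Social: the one-page checkout 8/20 = 40.0%, Flow A 5/15 = 33.3% → the one-page checkout
Search: the one-page checkout 15/27 = 55.6%, Flow A 9/23 = 39.1% → the one-page checkout
Direct: the one-page checkout 4/6 = 66.7%, Flow A 38/63 = 60.3% → the one-page checkout
Email: the one-page checkout 19/51 = 37.3%, Flow A 1/5 = 20.0% → the one-page checkout
Overall: the one-page checkout 46/104 = 44.2%, Flow A 53/106 = 50.0% → Flow A
The one-page checkout wins each traffic group but Flow A wins overall — the comparison reverses. The one-page checkout's sessions skew toward email, which has a lower base rate.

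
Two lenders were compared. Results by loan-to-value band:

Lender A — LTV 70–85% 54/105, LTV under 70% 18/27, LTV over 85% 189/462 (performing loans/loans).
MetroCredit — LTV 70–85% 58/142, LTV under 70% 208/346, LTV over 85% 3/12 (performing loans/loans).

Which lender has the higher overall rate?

LTV 70–85%: Lender A 54/105 = 51.4%, MetroCredit 58/142 = 40.8% → Lender A
LTV under 70%: Lender A 18/27 = 66.7%, MetroCredit 208/346 = 60.1% → Lender A
LTV over 85%: Lender A 189/462 = 40.9%, MetroCredit 3/12 = 25.0% → Lender A
Overall: Lender A 261/594 = 43.9%, MetroCredit 269/500 = 53.8% → MetroCredit
(Lender A wins every loan-to-value group but MetroCredit wins overall — Lender A's loans skew toward the low-rate LTV over 85% group.)

MetroCredit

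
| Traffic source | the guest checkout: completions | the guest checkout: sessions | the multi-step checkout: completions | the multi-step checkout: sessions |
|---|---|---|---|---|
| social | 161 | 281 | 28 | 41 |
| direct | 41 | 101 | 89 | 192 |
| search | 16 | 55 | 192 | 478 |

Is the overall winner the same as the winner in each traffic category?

Social: the guest checkout 161/281 = 57.3%, the multi-step checkout 28/41 = 68.3% → the multi-step checkout
Direct: the guest checkout 41/101 = 40.6%, the multi-step checkout 89/192 = 46.4% → the multi-step checkout
Search: the guest checkout 16/55 = 29.1%, the multi-step checkout 192/478 = 40.2% → the multi-step checkout
Overall: the guest checkout 218/437 = 49.9%, the multi-step checkout 309/711 = 43.5% → the guest checkout
The multi-step checkout wins each traffic group but the guest checkout wins overall — the comparison reverses. The multi-step checkout's sessions skew toward search, which has a lower base rate.

No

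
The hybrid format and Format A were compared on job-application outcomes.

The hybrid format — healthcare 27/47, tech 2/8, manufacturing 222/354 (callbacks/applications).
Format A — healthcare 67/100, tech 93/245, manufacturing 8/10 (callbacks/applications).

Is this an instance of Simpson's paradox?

Yes

Healthcare: the hybrid format 27/47 = 57.4%, Format A 67/100 = 67.0% → Format A
Tech: the hybrid format 2/8 = 25.0%, Format A 93/245 = 38.0% → Format A
Manufacturing: the hybrid format 222/354 = 62.7%, Format A 8/10 = 80.0% → Format A
Overall: the hybrid format 251/409 = 61.4%, Format A 168/355 = 47.3% → the hybrid format
Format A wins each industry group but the hybrid format wins overall — the comparison reverses. Format A's applications skew toward tech, which has a lower base rate.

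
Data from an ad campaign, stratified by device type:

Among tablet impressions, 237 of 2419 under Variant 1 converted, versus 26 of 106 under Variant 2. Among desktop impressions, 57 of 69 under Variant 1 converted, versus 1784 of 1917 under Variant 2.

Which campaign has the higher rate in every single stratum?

Variant 2

Tablet: Variant 1 237/2419 = 9.8%, Variant 2 26/106 = 24.5% → Variant 2
Desktop: Variant 1 57/69 = 82.6%, Variant 2 1784/1917 = 93.1% → Variant 2
Variant 2 has the higher rate in both groups.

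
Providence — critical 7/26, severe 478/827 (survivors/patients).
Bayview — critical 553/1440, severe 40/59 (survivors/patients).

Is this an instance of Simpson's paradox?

Critical: Providence 7/26 = 26.9%, Bayview 553/1440 = 38.4% → Bayview
Severe: Providence 478/827 = 57.8%, Bayview 40/59 = 67.8% → Bayview
Overall: Providence 485/853 = 56.9%, Bayview 593/1499 = 39.6% → Providence
Bayview wins each case group but Providence wins overall — the comparison reverses. Bayview's patients skew toward critical, which has a lower base rate.

Yes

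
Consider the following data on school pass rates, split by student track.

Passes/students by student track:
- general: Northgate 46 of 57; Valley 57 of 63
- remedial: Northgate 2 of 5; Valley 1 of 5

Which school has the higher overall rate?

Valley

General: Northgate 46/57 = 80.7%, Valley 57/63 = 90.5% → Valley
Remedial: Northgate 2/5 = 40.0%, Valley 1/5 = 20.0% → Northgate
Overall: Northgate 48/62 = 77.4%, Valley 58/68 = 85.3% → Valley
(Neither sweeps every student group, but Valley has the higher pooled rate.)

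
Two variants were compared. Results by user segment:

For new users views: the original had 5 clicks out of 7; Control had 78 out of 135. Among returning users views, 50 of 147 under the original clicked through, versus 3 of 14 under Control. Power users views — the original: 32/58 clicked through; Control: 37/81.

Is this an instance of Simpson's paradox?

New users: the original 5/7 = 71.4%, Control 78/135 = 57.8% → the original
Returning users: the original 50/147 = 34.0%, Control 3/14 = 21.4% → the original
Power users: the original 32/58 = 55.2%, Control 37/81 = 45.7% → the original
Overall: the original 87/212 = 41.0%, Control 118/230 = 51.3% → Control
The original wins each user group but Control wins overall — the comparison reverses. The original's views skew toward returning users, which has a lower base rate.

Yes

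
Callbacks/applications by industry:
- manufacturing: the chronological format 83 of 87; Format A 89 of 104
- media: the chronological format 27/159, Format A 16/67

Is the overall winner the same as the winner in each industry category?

Manufacturing: the chronological format 83/87 = 95.4%, Format A 89/104 = 85.6% → the chronological format
Media: the chronological format 27/159 = 17.0%, Format A 16/67 = 23.9% → Format A
Overall: the chronological format 110/246 = 44.7%, Format A 105/171 = 61.4% → Format A
Neither sweeps: the chronological format wins 1 of 2 groups, Format A wins 1. Format A wins overall but not every group — no Simpson reversal.

No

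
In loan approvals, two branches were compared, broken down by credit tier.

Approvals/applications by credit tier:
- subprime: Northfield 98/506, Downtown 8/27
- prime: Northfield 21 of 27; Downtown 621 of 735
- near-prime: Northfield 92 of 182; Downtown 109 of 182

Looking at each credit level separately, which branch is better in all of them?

Downtown

Subprime: Northfield 98/506 = 19.4%, Downtown 8/27 = 29.6% → Downtown
Prime: Northfield 21/27 = 77.8%, Downtown 621/735 = 84.5% → Downtown
Near-prime: Northfield 92/182 = 50.5%, Downtown 109/182 = 59.9% → Downtown
Downtown has the higher rate in all 3 groups.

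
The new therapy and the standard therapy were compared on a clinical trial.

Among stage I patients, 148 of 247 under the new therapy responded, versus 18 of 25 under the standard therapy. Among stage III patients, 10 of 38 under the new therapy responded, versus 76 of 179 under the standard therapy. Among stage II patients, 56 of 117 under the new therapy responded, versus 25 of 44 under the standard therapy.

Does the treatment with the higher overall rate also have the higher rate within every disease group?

Stage I: the new therapy 148/247 = 59.9%, the standard therapy 18/25 = 72.0% → the standard therapy
Stage III: the new therapy 10/38 = 26.3%, the standard therapy 76/179 = 42.5% → the standard therapy
Stage II: the new therapy 56/117 = 47.9%, the standard therapy 25/44 = 56.8% → the standard therapy
Overall: the new therapy 214/402 = 53.2%, the standard therapy 119/248 = 48.0% → the new therapy
The standard therapy wins each disease group but the new therapy wins overall — the comparison reverses. The standard therapy's patients skew toward stage III, which has a lower base rate.

No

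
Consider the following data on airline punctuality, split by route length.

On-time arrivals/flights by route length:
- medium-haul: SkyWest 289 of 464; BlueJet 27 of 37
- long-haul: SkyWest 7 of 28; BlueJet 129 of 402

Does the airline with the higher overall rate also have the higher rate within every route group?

No

Medium-haul: SkyWest 289/464 = 62.3%, BlueJet 27/37 = 73.0% → BlueJet
Long-haul: SkyWest 7/28 = 25.0%, BlueJet 129/402 = 32.1% → BlueJet
Overall: SkyWest 296/492 = 60.2%, BlueJet 156/439 = 35.5% → SkyWest
BlueJet wins each route group but SkyWest wins overall — the comparison reverses. BlueJet's flights skew toward long-haul, which has a lower base rate.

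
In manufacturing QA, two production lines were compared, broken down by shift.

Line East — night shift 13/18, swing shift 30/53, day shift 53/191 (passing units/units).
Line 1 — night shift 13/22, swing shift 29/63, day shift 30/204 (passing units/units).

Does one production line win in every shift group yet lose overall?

Night shift: Line East 13/18 = 72.2%, Line 1 13/22 = 59.1% → Line East
Swing shift: Line East 30/53 = 56.6%, Line 1 29/63 = 46.0% → Line East
Day shift: Line East 53/191 = 27.7%, Line 1 30/204 = 14.7% → Line East
Overall: Line East 96/262 = 36.6%, Line 1 72/289 = 24.9% → Line East
Line East wins overall and in every shift group — no reversal.

No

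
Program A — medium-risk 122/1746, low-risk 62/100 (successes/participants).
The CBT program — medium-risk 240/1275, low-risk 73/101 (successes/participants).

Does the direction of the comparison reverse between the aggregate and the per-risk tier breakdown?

Medium-risk: Program A 122/1746 = 7.0%, the CBT program 240/1275 = 18.8% → the CBT program
Low-risk: Program A 62/100 = 62.0%, the CBT program 73/101 = 72.3% → the CBT program
Overall: Program A 184/1846 = 10.0%, the CBT program 313/1376 = 22.7% → the CBT program
The CBT program wins overall and in every risk group — no reversal.

No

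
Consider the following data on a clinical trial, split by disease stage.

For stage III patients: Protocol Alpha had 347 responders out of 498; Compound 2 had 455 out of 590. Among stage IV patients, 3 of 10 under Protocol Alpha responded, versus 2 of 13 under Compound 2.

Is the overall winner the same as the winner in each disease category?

No

Stage III: Protocol Alpha 347/498 = 69.7%, Compound 2 455/590 = 77.1% → Compound 2
Stage IV: Protocol Alpha 3/10 = 30.0%, Compound 2 2/13 = 15.4% → Protocol Alpha
Overall: Protocol Alpha 350/508 = 68.9%, Compound 2 457/603 = 75.8% → Compound 2
Neither sweeps: Protocol Alpha wins 1 of 2 groups, Compound 2 wins 1. Compound 2 wins overall but not every group — no Simpson reversal.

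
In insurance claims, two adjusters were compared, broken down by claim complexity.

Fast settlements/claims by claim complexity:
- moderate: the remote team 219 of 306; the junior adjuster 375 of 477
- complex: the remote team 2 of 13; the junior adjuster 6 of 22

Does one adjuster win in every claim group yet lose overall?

No

Moderate: the remote team 219/306 = 71.6%, the junior adjuster 375/477 = 78.6% → the junior adjuster
Complex: the remote team 2/13 = 15.4%, the junior adjuster 6/22 = 27.3% → the junior adjuster
Overall: the remote team 221/319 = 69.3%, the junior adjuster 381/499 = 76.4% → the junior adjuster
The junior adjuster wins overall and in every claim group — no reversal.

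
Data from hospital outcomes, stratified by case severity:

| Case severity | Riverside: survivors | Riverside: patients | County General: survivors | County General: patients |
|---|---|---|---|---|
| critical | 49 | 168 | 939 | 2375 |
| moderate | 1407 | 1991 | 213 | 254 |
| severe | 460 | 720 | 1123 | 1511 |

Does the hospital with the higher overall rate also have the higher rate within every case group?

Critical: Riverside 49/168 = 29.2%, County General 939/2375 = 39.5% → County General
Moderate: Riverside 1407/1991 = 70.7%, County General 213/254 = 83.9% → County General
Severe: Riverside 460/720 = 63.9%, County General 1123/1511 = 74.3% → County General
Overall: Riverside 1916/2879 = 66.6%, County General 2275/4140 = 55.0% → Riverside
County General wins each case group but Riverside wins overall — the comparison reverses. County General's patients skew toward critical, which has a lower base rate.

No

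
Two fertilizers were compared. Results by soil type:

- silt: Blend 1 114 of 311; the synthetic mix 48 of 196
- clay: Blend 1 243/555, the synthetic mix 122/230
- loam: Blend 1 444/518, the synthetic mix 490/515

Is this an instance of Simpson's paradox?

Silt: Blend 1 114/311 = 36.7%, the synthetic mix 48/196 = 24.5% → Blend 1
Clay: Blend 1 243/555 = 43.8%, the synthetic mix 122/230 = 53.0% → the synthetic mix
Loam: Blend 1 444/518 = 85.7%, the synthetic mix 490/515 = 95.1% → the synthetic mix
Overall: Blend 1 801/1384 = 57.9%, the synthetic mix 660/941 = 70.1% → the synthetic mix
Neither sweeps: Blend 1 wins 1 of 3 groups, the synthetic mix wins 2. The synthetic mix wins overall but not every group — no Simpson reversal.

No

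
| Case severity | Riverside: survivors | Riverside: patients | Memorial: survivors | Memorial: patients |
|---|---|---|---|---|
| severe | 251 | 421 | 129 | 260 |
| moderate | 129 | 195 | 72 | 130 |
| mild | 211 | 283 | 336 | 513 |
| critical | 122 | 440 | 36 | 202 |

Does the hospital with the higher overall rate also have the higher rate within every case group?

Yes

Severe: Riverside 251/421 = 59.6%, Memorial 129/260 = 49.6% → Riverside
Moderate: Riverside 129/195 = 66.2%, Memorial 72/130 = 55.4% → Riverside
Mild: Riverside 211/283 = 74.6%, Memorial 336/513 = 65.5% → Riverside
Critical: Riverside 122/440 = 27.7%, Memorial 36/202 = 17.8% → Riverside
Overall: Riverside 713/1339 = 53.2%, Memorial 573/1105 = 51.9% → Riverside
Riverside wins overall and in every case group — no reversal.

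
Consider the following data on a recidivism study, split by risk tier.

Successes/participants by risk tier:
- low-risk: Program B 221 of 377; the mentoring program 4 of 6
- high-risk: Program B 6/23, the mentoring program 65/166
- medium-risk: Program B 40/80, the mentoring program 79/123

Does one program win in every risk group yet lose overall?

Yes

Low-risk: Program B 221/377 = 58.6%, the mentoring program 4/6 = 66.7% → the mentoring program
High-risk: Program B 6/23 = 26.1%, the mentoring program 65/166 = 39.2% → the mentoring program
Medium-risk: Program B 40/80 = 50.0%, the mentoring program 79/123 = 64.2% → the mentoring program
Overall: Program B 267/480 = 55.6%, the mentoring program 148/295 = 50.2% → Program B
The mentoring program wins each risk group but Program B wins overall — the comparison reverses. The mentoring program's participants skew toward high-risk, which has a lower base rate.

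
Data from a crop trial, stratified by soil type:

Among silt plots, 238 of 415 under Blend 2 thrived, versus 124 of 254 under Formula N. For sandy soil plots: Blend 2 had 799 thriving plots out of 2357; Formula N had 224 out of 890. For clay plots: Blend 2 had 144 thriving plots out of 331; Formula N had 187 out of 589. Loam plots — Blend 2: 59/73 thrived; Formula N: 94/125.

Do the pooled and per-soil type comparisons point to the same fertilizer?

Silt: Blend 2 238/415 = 57.3%, Formula N 124/254 = 48.8% → Blend 2
Sandy soil: Blend 2 799/2357 = 33.9%, Formula N 224/890 = 25.2% → Blend 2
Clay: Blend 2 144/331 = 43.5%, Formula N 187/589 = 31.7% → Blend 2
Loam: Blend 2 59/73 = 80.8%, Formula N 94/125 = 75.2% → Blend 2
Overall: Blend 2 1240/3176 = 39.0%, Formula N 629/1858 = 33.9% → Blend 2
Blend 2 wins overall and in every soil group — no reversal.

Yes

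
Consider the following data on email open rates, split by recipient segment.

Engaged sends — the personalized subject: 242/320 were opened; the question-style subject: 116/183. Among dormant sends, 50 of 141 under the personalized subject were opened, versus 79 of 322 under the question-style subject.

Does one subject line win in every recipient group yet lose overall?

No

Engaged: the personalized subject 242/320 = 75.6%, the question-style subject 116/183 = 63.4% → the personalized subject
Dormant: the personalized subject 50/141 = 35.5%, the question-style subject 79/322 = 24.5% → the personalized subject
Overall: the personalized subject 292/461 = 63.3%, the question-style subject 195/505 = 38.6% → the personalized subject
The personalized subject wins overall and in every recipient group — no reversal.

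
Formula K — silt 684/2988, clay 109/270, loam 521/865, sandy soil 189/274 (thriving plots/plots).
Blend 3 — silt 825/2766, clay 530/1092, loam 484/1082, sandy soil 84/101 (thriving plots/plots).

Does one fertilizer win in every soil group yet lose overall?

No

Silt: Formula K 684/2988 = 22.9%, Blend 3 825/2766 = 29.8% → Blend 3
Clay: Formula K 109/270 = 40.4%, Blend 3 530/1092 = 48.5% → Blend 3
Loam: Formula K 521/865 = 60.2%, Blend 3 484/1082 = 44.7% → Formula K
Sandy soil: Formula K 189/274 = 69.0%, Blend 3 84/101 = 83.2% → Blend 3
Overall: Formula K 1503/4397 = 34.2%, Blend 3 1923/5041 = 38.1% → Blend 3
Neither sweeps: Formula K wins 1 of 4 groups, Blend 3 wins 3. Blend 3 wins overall but not every group — no Simpson reversal.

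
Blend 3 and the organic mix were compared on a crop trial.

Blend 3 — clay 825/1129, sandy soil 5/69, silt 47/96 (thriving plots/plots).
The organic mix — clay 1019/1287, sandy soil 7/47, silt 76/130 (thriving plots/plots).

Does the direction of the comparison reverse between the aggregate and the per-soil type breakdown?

Clay: Blend 3 825/1129 = 73.1%, the organic mix 1019/1287 = 79.2% → the organic mix
Sandy soil: Blend 3 5/69 = 7.2%, the organic mix 7/47 = 14.9% → the organic mix
Silt: Blend 3 47/96 = 49.0%, the organic mix 76/130 = 58.5% → the organic mix
Overall: Blend 3 877/1294 = 67.8%, the organic mix 1102/1464 = 75.3% → the organic mix
The organic mix wins overall and in every soil group — no reversal.

No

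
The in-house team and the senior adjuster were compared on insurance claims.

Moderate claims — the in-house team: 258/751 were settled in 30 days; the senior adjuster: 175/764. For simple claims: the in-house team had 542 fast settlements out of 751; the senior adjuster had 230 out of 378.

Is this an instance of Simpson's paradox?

No

Moderate: the in-house team 258/751 = 34.4%, the senior adjuster 175/764 = 22.9% → the in-house team
Simple: the in-house team 542/751 = 72.2%, the senior adjuster 230/378 = 60.8% → the in-house team
Overall: the in-house team 800/1502 = 53.3%, the senior adjuster 405/1142 = 35.5% → the in-house team
The in-house team wins overall and in every claim group — no reversal.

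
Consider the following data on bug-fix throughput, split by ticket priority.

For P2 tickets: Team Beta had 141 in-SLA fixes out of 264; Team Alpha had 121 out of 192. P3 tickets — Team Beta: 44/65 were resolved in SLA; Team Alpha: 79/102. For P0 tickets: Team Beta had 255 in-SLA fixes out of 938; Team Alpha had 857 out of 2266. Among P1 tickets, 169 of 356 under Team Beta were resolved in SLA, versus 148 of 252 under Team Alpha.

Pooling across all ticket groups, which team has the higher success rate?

P2: Team Beta 141/264 = 53.4%, Team Alpha 121/192 = 63.0% → Team Alpha
P3: Team Beta 44/65 = 67.7%, Team Alpha 79/102 = 77.5% → Team Alpha
P0: Team Beta 255/938 = 27.2%, Team Alpha 857/2266 = 37.8% → Team Alpha
P1: Team Beta 169/356 = 47.5%, Team Alpha 148/252 = 58.7% → Team Alpha
Overall: Team Beta 609/1623 = 37.5%, Team Alpha 1205/2812 = 42.9% → Team Alpha

Team Alpha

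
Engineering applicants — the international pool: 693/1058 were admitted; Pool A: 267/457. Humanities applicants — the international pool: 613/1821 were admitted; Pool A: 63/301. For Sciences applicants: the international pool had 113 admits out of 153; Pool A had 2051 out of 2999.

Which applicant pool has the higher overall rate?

Engineering: the international pool 693/1058 = 65.5%, Pool A 267/457 = 58.4% → the international pool
Humanities: the international pool 613/1821 = 33.7%, Pool A 63/301 = 20.9% → the international pool
Sciences: the international pool 113/153 = 73.9%, Pool A 2051/2999 = 68.4% → the international pool
Overall: the international pool 1419/3032 = 46.8%, Pool A 2381/3757 = 63.4% → Pool A
(The international pool wins every department group but Pool A wins overall — the international pool's applicants skew toward the low-rate Humanities group.)

Pool A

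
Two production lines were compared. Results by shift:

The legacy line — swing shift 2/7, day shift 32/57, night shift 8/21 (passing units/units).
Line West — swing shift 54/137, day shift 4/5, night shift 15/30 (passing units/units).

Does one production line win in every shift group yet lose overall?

Swing shift: the legacy line 2/7 = 28.6%, Line West 54/137 = 39.4% → Line West
Day shift: the legacy line 32/57 = 56.1%, Line West 4/5 = 80.0% → Line West
Night shift: the legacy line 8/21 = 38.1%, Line West 15/30 = 50.0% → Line West
Overall: the legacy line 42/85 = 49.4%, Line West 73/172 = 42.4% → the legacy line
Line West wins each shift group but the legacy line wins overall — the comparison reverses. Line West's units skew toward swing shift, which has a lower base rate.

Yes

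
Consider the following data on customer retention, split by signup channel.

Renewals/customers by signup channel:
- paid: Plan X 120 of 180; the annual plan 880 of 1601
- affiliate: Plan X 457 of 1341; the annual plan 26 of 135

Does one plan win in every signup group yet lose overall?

Paid: Plan X 120/180 = 66.7%, the annual plan 880/1601 = 55.0% → Plan X
Affiliate: Plan X 457/1341 = 34.1%, the annual plan 26/135 = 19.3% → Plan X
Overall: Plan X 577/1521 = 37.9%, the annual plan 906/1736 = 52.2% → the annual plan
Plan X wins each signup group but the annual plan wins overall — the comparison reverses. Plan X's customers skew toward affiliate, which has a lower base rate.

Yes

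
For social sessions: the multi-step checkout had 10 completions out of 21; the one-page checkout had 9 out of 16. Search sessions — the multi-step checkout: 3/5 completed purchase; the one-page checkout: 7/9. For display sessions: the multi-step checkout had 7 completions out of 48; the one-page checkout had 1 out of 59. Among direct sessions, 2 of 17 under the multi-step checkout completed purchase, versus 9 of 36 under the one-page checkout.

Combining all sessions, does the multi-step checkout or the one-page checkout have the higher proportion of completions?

the multi-step checkout

Social: the multi-step checkout 10/21 = 47.6%, the one-page checkout 9/16 = 56.2% → the one-page checkout
Search: the multi-step checkout 3/5 = 60.0%, the one-page checkout 7/9 = 77.8% → the one-page checkout
Display: the multi-step checkout 7/48 = 14.6%, the one-page checkout 1/59 = 1.7% → the multi-step checkout
Direct: the multi-step checkout 2/17 = 11.8%, the one-page checkout 9/36 = 25.0% → the one-page checkout
Overall: the multi-step checkout 22/91 = 24.2%, the one-page checkout 26/120 = 21.7% → the multi-step checkout
(Neither sweeps every traffic group, but the multi-step checkout has the higher pooled rate.)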